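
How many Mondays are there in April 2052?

5

April 2052 has 30 days and begins on Monday.
The first Monday is April 1.
Mondays fall on 1, 8, 15, 22, 29 — that's 5.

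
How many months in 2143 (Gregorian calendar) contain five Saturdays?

A month of length L has five Saturdays iff its first Saturday is on day ≤ L−28 (so day 1–3 in a 31-day month, 1–2 in a 30-day month, day 1 in a leap February).
Checking each month of 2143: Jan starts Tue (31d); Feb starts Fri (28d); Mar starts Fri (31d) ✓; Apr starts Mon (30d); May starts Wed (31d); Jun starts Sat (30d) ✓; Jul starts Mon (31d); Aug starts Thu (31d) ✓; Sep starts Sun (30d); Oct starts Tue (31d); Nov starts Fri (30d) ✓; Dec starts Sun (31d).
Five-Saturday months: March, June, August, November → 4.

4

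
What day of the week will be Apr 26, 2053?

January 1, 2053 is a Wednesday.
April 26 is day 116 of the year, i.e. 115 days after Jan 1.
115 mod 7 = 3, so advance 3 weekdays from Wednesday: Saturday.

Saturday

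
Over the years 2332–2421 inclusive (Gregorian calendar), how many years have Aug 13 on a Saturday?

Track Aug 13's weekday year by year (advancing +1, or +2 across a Feb 29):
  2332: Sat ✓  2333: Sun (+1)  2334: Mon (+1)  2335: Tue (+1)  2336: Thu (+2)
  2337: Fri (+1)  2338: Sat (+1) ✓  2339: Sun (+1)  2340: Tue (+2)  2341: Wed (+1)
  2342: Thu (+1)  2343: Fri (+1)  2344: Sun (+2)  2345: Mon (+1)  … (62 more years) …
  2408: Wed (+2)  2409: Thu (+1)  2410: Fri (+1)  2411: Sat (+1) ✓  2412: Mon (+2)
  2413: Tue (+1)  2414: Wed (+1)  2415: Thu (+1)  2416: Sat (+2) ✓  2417: Sun (+1)
  2418: Mon (+1)  2419: Tue (+1)  2420: Thu (+2)  2421: Fri (+1)
Saturday years: 2332, 2338, 2349, 2355, 2360, 2366, 2377, 2383, 2388, 2394, 2405, 2411, 2416 — 13 in total.

13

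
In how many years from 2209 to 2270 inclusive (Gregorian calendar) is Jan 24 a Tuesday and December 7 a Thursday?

7

Check each year's weekday for Jan 24 and December 7:
  2209: Tue/Thu ✓  2210: Wed/Fri  2211: Thu/Sat  2212: Fri/Mon  2213: Sun/Tue  2214: Mon/Wed  2215: Tue/Thu ✓  2216: Wed/Sat  2217: Fri/Sun  2218: Sat/Mon  2219: Sun/Tue  2220: Mon/Thu  2221: Wed/Fri  2222: Thu/Sat  …(34 more)…  2257: Sat/Mon  2258: Sun/Tue  2259: Mon/Wed  2260: Tue/Fri  2261: Thu/Sat  2262: Fri/Sun  2263: Sat/Mon  2264: Sun/Wed  2265: Tue/Thu ✓  2266: Wed/Fri  2267: Thu/Sat  2268: Fri/Mon  2269: Sun/Tue  2270: Mon/Wed
Both conditions hold in: 2209, 2215, 2226, 2237, 2243, 2254, 2265 — 7.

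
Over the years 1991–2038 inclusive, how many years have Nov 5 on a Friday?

Track Nov 5's weekday year by year (advancing +1, or +2 across a Feb 29):
  1991: Tue  1992: Thu (+2)  1993: Fri (+1) ✓  1994: Sat (+1)  1995: Sun (+1)
  1996: Tue (+2)  1997: Wed (+1)  1998: Thu (+1)  1999: Fri (+1) ✓  2000: Sun (+2)
  2001: Mon (+1)  2002: Tue (+1)  2003: Wed (+1)  2004: Fri (+2) ✓  … (20 more years) …
  2025: Wed (+1)  2026: Thu (+1)  2027: Fri (+1) ✓  2028: Sun (+2)  2029: Mon (+1)
  2030: Tue (+1)  2031: Wed (+1)  2032: Fri (+2) ✓  2033: Sat (+1)  2034: Sun (+1)
  2035: Mon (+1)  2036: Wed (+2)  2037: Thu (+1)  2038: Fri (+1) ✓
Friday years: 1993, 1999, 2004, 2010, 2021, 2027, 2032, 2038 — 8 in total.

8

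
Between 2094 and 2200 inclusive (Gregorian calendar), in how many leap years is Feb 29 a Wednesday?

5

Leap years in 2094–2200: 25 of them.
Feb 29 weekday advances by 5 (mod 7) from one leap year to the next four years later (or differs when a century non-leap intervenes).
Leap-day weekdays: 2096:Wed✓ 2104:Fri 2108:Wed✓ 2112:Mon 2116:Sat 2120:Thu 2124:Tue 2128:Sun 2132:Fri 2136:Wed✓ 2140:Mon 2144:Sat 2148:Thu 2152:Tue 2156:Sun 2160:Fri 2164:Wed✓ 2168:Mon 2172:Sat 2176:Thu 2180:Tue 2184:Sun 2188:Fri 2192:Wed✓ 2196:Mon
Wednesday: 2096, 2108, 2136, 2164, 2192 → 5.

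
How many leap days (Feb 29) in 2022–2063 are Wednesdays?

1

Leap years in 2022–2063: 10 of them.
Feb 29 weekday advances by 5 (mod 7) from one leap year to the next four years later (or differs when a century non-leap intervenes).
Leap-day weekdays: 2024:Thu 2028:Tue 2032:Sun 2036:Fri 2040:Wed✓ 2044:Mon 2048:Sat 2052:Thu 2056:Tue 2060:Sun
Wednesday: 2040 → 1.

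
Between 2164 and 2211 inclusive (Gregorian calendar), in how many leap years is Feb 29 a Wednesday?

Leap years in 2164–2211: 11 of them.
Feb 29 weekday advances by 5 (mod 7) from one leap year to the next four years later (or differs when a century non-leap intervenes).
Leap-day weekdays: 2164:Wed✓ 2168:Mon 2172:Sat 2176:Thu 2180:Tue 2184:Sun 2188:Fri 2192:Wed✓ 2196:Mon 2204:Wed✓ 2208:Mon
Wednesday: 2164, 2192, 2204 → 3.

3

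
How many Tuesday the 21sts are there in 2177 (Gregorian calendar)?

2

Check the 21st of each month of 2177: Jan 21: Tue, Feb 21: Fri, Mar 21: Fri, Apr 21: Mon, May 21: Wed, Jun 21: Sat, Jul 21: Mon, Aug 21: Thu, Sep 21: Sun, Oct 21: Tue, Nov 21: Fri, Dec 21: Sun.
Tuesday occurs in January, October — 2 months.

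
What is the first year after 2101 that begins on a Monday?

2103

Jan 1 advances by 2 weekdays after a leap year and by 1 after a common year.
2101: Jan 1 is Saturday.
2102: Sunday
2103: Monday
2103 begins on a Monday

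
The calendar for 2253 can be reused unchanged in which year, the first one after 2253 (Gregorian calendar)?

2259

Two years share a calendar iff Jan 1 falls on the same weekday and both are leap or both are common. 2253: Jan 1 is Saturday, common year.
2254: Jan 1 Sunday, common
2255: Jan 1 Monday, common
2256: Jan 1 Tuesday, leap
2257: Jan 1 Thursday, common
2258: Jan 1 Friday, common
2259: Jan 1 Saturday, common
2259 matches on both conditions.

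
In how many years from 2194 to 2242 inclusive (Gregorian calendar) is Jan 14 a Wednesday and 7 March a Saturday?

Check each year's weekday for Jan 14 and 7 March:
  2194: Tue/Fri  2195: Wed/Sat ✓  2196: Thu/Mon  2197: Sat/Tue  2198: Sun/Wed  2199: Mon/Thu  2200: Tue/Fri  2201: Wed/Sat ✓  2202: Thu/Sun  2203: Fri/Mon  2204: Sat/Wed  2205: Mon/Thu  2206: Tue/Fri  2207: Wed/Sat ✓  …(21 more)…  2229: Wed/Sat ✓  2230: Thu/Sun  2231: Fri/Mon  2232: Sat/Wed  2233: Mon/Thu  2234: Tue/Fri  2235: Wed/Sat ✓  2236: Thu/Mon  2237: Sat/Tue  2238: Sun/Wed  2239: Mon/Thu  2240: Tue/Sat  2241: Thu/Sun  2242: Fri/Mon
Both conditions hold in: 2195, 2201, 2207, 2218, 2229, 2235 — 6.

6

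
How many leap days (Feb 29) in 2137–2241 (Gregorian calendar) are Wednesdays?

4

Leap years in 2137–2241: 25 of them.
Feb 29 weekday advances by 5 (mod 7) from one leap year to the next four years later (or differs when a century non-leap intervenes).
Leap-day weekdays: 2140:Mon 2144:Sat 2148:Thu 2152:Tue 2156:Sun 2160:Fri 2164:Wed✓ 2168:Mon 2172:Sat 2176:Thu 2180:Tue 2184:Sun 2188:Fri 2192:Wed✓ 2196:Mon 2204:Wed✓ 2208:Mon 2212:Sat 2216:Thu 2220:Tue 2224:Sun 2228:Fri 2232:Wed✓ 2236:Mon 2240:Sat
Wednesday: 2164, 2192, 2204, 2232 → 4.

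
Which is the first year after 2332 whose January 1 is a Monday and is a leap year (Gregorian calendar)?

2340

Jan 1 advances by 2 weekdays after a leap year and by 1 after a common year.
2332: Jan 1 is Friday (leap).
2333: Sunday
2334: Monday
2335: Tuesday
2336: Wednesday (leap)
2337: Friday
2338: Saturday
2339: Sunday
2340: Monday (leap)
2340 begins on a Monday and is a leap year.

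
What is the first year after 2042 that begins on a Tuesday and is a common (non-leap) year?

Jan 1 advances by 2 weekdays after a leap year and by 1 after a common year.
2042: Jan 1 is Wednesday.
2043: Thursday
2044: Friday (leap)
2045: Sunday
2046: Monday
2047: Tuesday
2047 begins on a Tuesday and is a common year.

2047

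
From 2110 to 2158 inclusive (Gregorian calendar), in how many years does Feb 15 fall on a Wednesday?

Track Feb 15's weekday year by year (advancing +1, or +2 across a Feb 29):
  2110: Sat  2111: Sun (+1)  2112: Mon (+1)  2113: Wed (+2) ✓  2114: Thu (+1)
  2115: Fri (+1)  2116: Sat (+1)  2117: Mon (+2)  2118: Tue (+1)  2119: Wed (+1) ✓
  2120: Thu (+1)  2121: Sat (+2)  2122: Sun (+1)  2123: Mon (+1)  … (21 more years) …
  2145: Mon (+2)  2146: Tue (+1)  2147: Wed (+1) ✓  2148: Thu (+1)  2149: Sat (+2)
  2150: Sun (+1)  2151: Mon (+1)  2152: Tue (+1)  2153: Thu (+2)  2154: Fri (+1)
  2155: Sat (+1)  2156: Sun (+1)  2157: Tue (+2)  2158: Wed (+1) ✓
Wednesday years: 2113, 2119, 2130, 2136, 2141, 2147, 2158 — 7 in total.

7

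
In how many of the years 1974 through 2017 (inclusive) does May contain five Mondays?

19

May has 31 days; it has five Mondays when Monday falls among the first (month-length − 28) days — i.e. when May 1 is one of Monday/Sunday/Saturday.
May 1 by year: 1974:Wed 1975:Thu 1976:Sat✓ 1977:Sun✓ 1978:Mon✓ 1979:Tue 1980:Thu 1981:Fri 1982:Sat✓ 1983:Sun✓ 1984:Tue 1985:Wed 1986:Thu 1987:Fri 1988:Sun✓ …(14 more)… 2003:Thu 2004:Sat✓ 2005:Sun✓ 2006:Mon✓ 2007:Tue 2008:Thu 2009:Fri 2010:Sat✓ 2011:Sun✓ 2012:Tue 2013:Wed 2014:Thu 2015:Fri 2016:Sun✓ 2017:Mon✓
Years with five Mondays: 1976, 1977, 1978, 1982, 1983, 1988, 1989, 1993, 1994, 1995, 1999, 2000, 2004, 2005, 2006, 2010, 2011, 2016, 2017 → 19.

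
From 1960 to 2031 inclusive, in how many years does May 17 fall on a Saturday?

Track May 17's weekday year by year (advancing +1, or +2 across a Feb 29):
  1960: Tue  1961: Wed (+1)  1962: Thu (+1)  1963: Fri (+1)  1964: Sun (+2)
  1965: Mon (+1)  1966: Tue (+1)  1967: Wed (+1)  1968: Fri (+2)  1969: Sat (+1) ✓
  1970: Sun (+1)  1971: Mon (+1)  1972: Wed (+2)  1973: Thu (+1)  … (44 more years) …
  2018: Thu (+1)  2019: Fri (+1)  2020: Sun (+2)  2021: Mon (+1)  2022: Tue (+1)
  2023: Wed (+1)  2024: Fri (+2)  2025: Sat (+1) ✓  2026: Sun (+1)  2027: Mon (+1)
  2028: Wed (+2)  2029: Thu (+1)  2030: Fri (+1)  2031: Sat (+1) ✓
Saturday years: 1969, 1975, 1980, 1986, 1997, 2003, 2008, 2014, 2025, 2031 — 10 in total.

10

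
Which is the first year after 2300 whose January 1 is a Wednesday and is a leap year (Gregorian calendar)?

Jan 1 advances by 2 weekdays after a leap year and by 1 after a common year.
2300: Jan 1 is Monday.
2301: Tuesday
2302: Wednesday
2303: Thursday
2304: Friday (leap)
2305: Sunday
2306: Monday
2307: Tuesday
2308: Wednesday (leap)
2308 begins on a Wednesday and is a leap year.

2308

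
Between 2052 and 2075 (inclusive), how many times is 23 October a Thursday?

Track 23 October's weekday year by year (advancing +1, or +2 across a Feb 29):
  2052: Wed  2053: Thu (+1) ✓  2054: Fri (+1)  2055: Sat (+1)  2056: Mon (+2)
  2057: Tue (+1)  2058: Wed (+1)  2059: Thu (+1) ✓  2060: Sat (+2)  2061: Sun (+1)
  2062: Mon (+1)  2063: Tue (+1)  2064: Thu (+2) ✓  2065: Fri (+1)  2066: Sat (+1)
  2067: Sun (+1)  2068: Tue (+2)  2069: Wed (+1)  2070: Thu (+1) ✓  2071: Fri (+1)
  2072: Sun (+2)  2073: Mon (+1)  2074: Tue (+1)  2075: Wed (+1)
Thursday years: 2053, 2059, 2064, 2070 — 4 in total.

4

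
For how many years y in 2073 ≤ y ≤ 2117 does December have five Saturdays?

December has 31 days; it has five Saturdays when Saturday falls among the first (month-length − 28) days — i.e. when December 1 is one of Saturday/Friday/Thursday.
December 1 by year: 2073:Fri✓ 2074:Sat✓ 2075:Sun 2076:Tue 2077:Wed 2078:Thu✓ 2079:Fri✓ 2080:Sun 2081:Mon 2082:Tue 2083:Wed 2084:Fri✓ 2085:Sat✓ 2086:Sun 2087:Mon …(15 more)… 2103:Sat✓ 2104:Mon 2105:Tue 2106:Wed 2107:Thu✓ 2108:Sat✓ 2109:Sun 2110:Mon 2111:Tue 2112:Thu✓ 2113:Fri✓ 2114:Sat✓ 2115:Sun 2116:Tue 2117:Wed
Years with five Saturdays: 2073, 2074, 2078, 2079, 2084, 2085, 2089, 2090, 2091, 2095, 2096, 2101, 2102, 2103, 2107, 2108, 2112, 2113, 2114 → 19.

19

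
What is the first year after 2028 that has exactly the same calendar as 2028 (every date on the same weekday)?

Two years share a calendar iff Jan 1 falls on the same weekday and both are leap or both are common. 2028: Jan 1 is Saturday, leap year.
2029: Jan 1 Monday, common
2030: Jan 1 Tuesday, common
2031: Jan 1 Wednesday, common
2032: Jan 1 Thursday, leap
2033: Jan 1 Saturday, common
2034: Jan 1 Sunday, common
2035: Jan 1 Monday, common
2036: Jan 1 Tuesday, leap
2037: Jan 1 Thursday, common
2038: Jan 1 Friday, common
2039: Jan 1 Saturday, common
2040: Jan 1 Sunday, leap
2041: Jan 1 Tuesday, common
2042: Jan 1 Wednesday, common
2043: Jan 1 Thursday, common
2044: Jan 1 Friday, leap
2045: Jan 1 Sunday, common
2046: Jan 1 Monday, common
2047: Jan 1 Tuesday, common
2048: Jan 1 Wednesday, leap
2049: Jan 1 Friday, common
2050: Jan 1 Saturday, common
2051: Jan 1 Sunday, common
2052: Jan 1 Monday, leap
2053: Jan 1 Wednesday, common
2054: Jan 1 Thursday, common
2055: Jan 1 Friday, common
2056: Jan 1 Saturday, leap
2056 matches on both conditions.

2056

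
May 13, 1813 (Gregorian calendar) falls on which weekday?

January 1, 1813 is a Friday.
May 13 is day 133 of the year, i.e. 132 days after Jan 1.
132 mod 7 = 6, so advance 6 weekdays from Friday: Thursday.

Thursday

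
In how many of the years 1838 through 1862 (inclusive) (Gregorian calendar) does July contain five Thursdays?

July has 31 days; it has five Thursdays when Thursday falls among the first (month-length − 28) days — i.e. when July 1 is one of Thursday/Wednesday/Tuesday.
July 1 by year: 1838:Sun 1839:Mon 1840:Wed✓ 1841:Thu✓ 1842:Fri 1843:Sat 1844:Mon 1845:Tue✓ 1846:Wed✓ 1847:Thu✓ 1848:Sat 1849:Sun 1850:Mon 1851:Tue✓ 1852:Thu✓ 1853:Fri 1854:Sat 1855:Sun 1856:Tue✓ 1857:Wed✓ 1858:Thu✓ 1859:Fri 1860:Sun 1861:Mon 1862:Tue✓
Years with five Thursdays: 1840, 1841, 1845, 1846, 1847, 1851, 1852, 1856, 1857, 1858, 1862 → 11.

11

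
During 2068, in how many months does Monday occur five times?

5

A month of length L has five Mondays iff its first Monday is on day ≤ L−28 (so day 1–3 in a 31-day month, 1–2 in a 30-day month, day 1 in a leap February).
Checking each month of 2068: Jan starts Sun (31d) ✓; Feb starts Wed (29d); Mar starts Thu (31d); Apr starts Sun (30d) ✓; May starts Tue (31d); Jun starts Fri (30d); Jul starts Sun (31d) ✓; Aug starts Wed (31d); Sep starts Sat (30d); Oct starts Mon (31d) ✓; Nov starts Thu (30d); Dec starts Sat (31d) ✓.
Five-Monday months: January, April, July, October, December → 5.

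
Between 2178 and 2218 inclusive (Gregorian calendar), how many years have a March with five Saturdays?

18

March has 31 days; it has five Saturdays when Saturday falls among the first (month-length − 28) days — i.e. when March 1 is one of Saturday/Friday/Thursday.
March 1 by year: 2178:Sun 2179:Mon 2180:Wed 2181:Thu✓ 2182:Fri✓ 2183:Sat✓ 2184:Mon 2185:Tue 2186:Wed 2187:Thu✓ 2188:Sat✓ 2189:Sun 2190:Mon 2191:Tue 2192:Thu✓ …(11 more)… 2204:Thu✓ 2205:Fri✓ 2206:Sat✓ 2207:Sun 2208:Tue 2209:Wed 2210:Thu✓ 2211:Fri✓ 2212:Sun 2213:Mon 2214:Tue 2215:Wed 2216:Fri✓ 2217:Sat✓ 2218:Sun
Years with five Saturdays: 2181, 2182, 2183, 2187, 2188, 2192, 2193, 2194, 2198, 2199, 2200, 2204, 2205, 2206, 2210, 2211, 2216, 2217 → 18.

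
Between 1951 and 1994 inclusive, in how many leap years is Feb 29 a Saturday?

Leap years in 1951–1994: 11 of them.
Feb 29 weekday advances by 5 (mod 7) from one leap year to the next four years later (or differs when a century non-leap intervenes).
Leap-day weekdays: 1952:Fri 1956:Wed 1960:Mon 1964:Sat✓ 1968:Thu 1972:Tue 1976:Sun 1980:Fri 1984:Wed 1988:Mon 1992:Sat✓
Saturday: 1964, 1992 → 2.

2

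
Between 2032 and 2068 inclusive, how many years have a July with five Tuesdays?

15

July has 31 days; it has five Tuesdays when Tuesday falls among the first (month-length − 28) days — i.e. when July 1 is one of Tuesday/Monday/Sunday.
July 1 by year: 2032:Thu 2033:Fri 2034:Sat 2035:Sun✓ 2036:Tue✓ 2037:Wed 2038:Thu 2039:Fri 2040:Sun✓ 2041:Mon✓ 2042:Tue✓ 2043:Wed 2044:Fri 2045:Sat 2046:Sun✓ …(7 more)… 2054:Wed 2055:Thu 2056:Sat 2057:Sun✓ 2058:Mon✓ 2059:Tue✓ 2060:Thu 2061:Fri 2062:Sat 2063:Sun✓ 2064:Tue✓ 2065:Wed 2066:Thu 2067:Fri 2068:Sun✓
Years with five Tuesdays: 2035, 2036, 2040, 2041, 2042, 2046, 2047, 2052, 2053, 2057, 2058, 2059, 2063, 2064, 2068 → 15.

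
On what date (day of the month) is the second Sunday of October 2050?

October 1, 2050 is a Saturday, so the first Sunday is the 2nd.
The second Sunday is 2 + 7 = 9.

9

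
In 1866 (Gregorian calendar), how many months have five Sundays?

A month of length L has five Sundays iff its first Sunday is on day ≤ L−28 (so day 1–3 in a 31-day month, 1–2 in a 30-day month, day 1 in a leap February).
Checking each month of 1866: Jan starts Mon (31d); Feb starts Thu (28d); Mar starts Thu (31d); Apr starts Sun (30d) ✓; May starts Tue (31d); Jun starts Fri (30d); Jul starts Sun (31d) ✓; Aug starts Wed (31d); Sep starts Sat (30d) ✓; Oct starts Mon (31d); Nov starts Thu (30d); Dec starts Sat (31d) ✓.
Five-Sunday months: April, July, September, December → 4.

4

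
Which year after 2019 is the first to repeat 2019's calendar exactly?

Two years share a calendar iff Jan 1 falls on the same weekday and both are leap or both are common. 2019: Jan 1 is Tuesday, common year.
2020: Jan 1 Wednesday, leap
2021: Jan 1 Friday, common
2022: Jan 1 Saturday, common
2023: Jan 1 Sunday, common
2024: Jan 1 Monday, leap
2025: Jan 1 Wednesday, common
2026: Jan 1 Thursday, common
2027: Jan 1 Friday, common
2028: Jan 1 Saturday, leap
2029: Jan 1 Monday, common
2030: Jan 1 Tuesday, common
2030 matches on both conditions.

2030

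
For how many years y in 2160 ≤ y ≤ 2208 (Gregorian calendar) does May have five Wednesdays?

May has 31 days; it has five Wednesdays when Wednesday falls among the first (month-length − 28) days — i.e. when May 1 is one of Wednesday/Tuesday/Monday.
May 1 by year: 2160:Thu 2161:Fri 2162:Sat 2163:Sun 2164:Tue✓ 2165:Wed✓ 2166:Thu 2167:Fri 2168:Sun 2169:Mon✓ 2170:Tue✓ 2171:Wed✓ 2172:Fri 2173:Sat 2174:Sun …(19 more)… 2194:Thu 2195:Fri 2196:Sun 2197:Mon✓ 2198:Tue✓ 2199:Wed✓ 2200:Thu 2201:Fri 2202:Sat 2203:Sun 2204:Tue✓ 2205:Wed✓ 2206:Thu 2207:Fri 2208:Sun
Years with five Wednesdays: 2164, 2165, 2169, 2170, 2171, 2175, 2176, 2180, 2181, 2182, 2186, 2187, 2192, 2193, 2197, 2198, 2199, 2204, 2205 → 19.

19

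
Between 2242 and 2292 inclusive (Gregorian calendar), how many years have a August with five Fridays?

22

August has 31 days; it has five Fridays when Friday falls among the first (month-length − 28) days — i.e. when August 1 is one of Friday/Thursday/Wednesday.
August 1 by year: 2242:Mon 2243:Tue 2244:Thu✓ 2245:Fri✓ 2246:Sat 2247:Sun 2248:Tue 2249:Wed✓ 2250:Thu✓ 2251:Fri✓ 2252:Sun 2253:Mon 2254:Tue 2255:Wed✓ 2256:Fri✓ …(21 more)… 2278:Thu✓ 2279:Fri✓ 2280:Sun 2281:Mon 2282:Tue 2283:Wed✓ 2284:Fri✓ 2285:Sat 2286:Sun 2287:Mon 2288:Wed✓ 2289:Thu✓ 2290:Fri✓ 2291:Sat 2292:Mon
Years with five Fridays: 2244, 2245, 2249, 2250, 2251, 2255, 2256, 2260, 2261, 2262, 2266, 2267, 2272, 2273, 2277, 2278, 2279, 2283, 2284, 2288, 2289, 2290 → 22.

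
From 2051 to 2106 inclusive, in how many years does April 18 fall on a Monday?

7

Track April 18's weekday year by year (advancing +1, or +2 across a Feb 29):
  2051: Tue  2052: Thu (+2)  2053: Fri (+1)  2054: Sat (+1)  2055: Sun (+1)
  2056: Tue (+2)  2057: Wed (+1)  2058: Thu (+1)  2059: Fri (+1)  2060: Sun (+2)
  2061: Mon (+1) ✓  2062: Tue (+1)  2063: Wed (+1)  2064: Fri (+2)  … (28 more years) …
  2093: Sat (+1)  2094: Sun (+1)  2095: Mon (+1) ✓  2096: Wed (+2)  2097: Thu (+1)
  2098: Fri (+1)  2099: Sat (+1)  2100: Sun (+1)  2101: Mon (+1) ✓  2102: Tue (+1)
  2103: Wed (+1)  2104: Fri (+2)  2105: Sat (+1)  2106: Sun (+1)
Monday years: 2061, 2067, 2072, 2078, 2089, 2095, 2101 — 7 in total.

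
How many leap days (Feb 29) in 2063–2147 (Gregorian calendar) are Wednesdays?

Leap years in 2063–2147: 20 of them.
Feb 29 weekday advances by 5 (mod 7) from one leap year to the next four years later (or differs when a century non-leap intervenes).
Leap-day weekdays: 2064:Fri 2068:Wed✓ 2072:Mon 2076:Sat 2080:Thu 2084:Tue 2088:Sun 2092:Fri 2096:Wed✓ 2104:Fri 2108:Wed✓ 2112:Mon 2116:Sat 2120:Thu 2124:Tue 2128:Sun 2132:Fri 2136:Wed✓ 2140:Mon 2144:Sat
Wednesday: 2068, 2096, 2108, 2136 → 4.

4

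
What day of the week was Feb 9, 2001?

Friday

January 1, 2001 is a Monday.
February 9 is day 40 of the year, i.e. 39 days after Jan 1.
39 mod 7 = 4, so advance 4 weekdays from Monday: Friday.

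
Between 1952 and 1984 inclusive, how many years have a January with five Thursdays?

January has 31 days; it has five Thursdays when Thursday falls among the first (month-length − 28) days — i.e. when January 1 is one of Thursday/Wednesday/Tuesday.
January 1 by year: 1952:Tue✓ 1953:Thu✓ 1954:Fri 1955:Sat 1956:Sun 1957:Tue✓ 1958:Wed✓ 1959:Thu✓ 1960:Fri 1961:Sun 1962:Mon 1963:Tue✓ 1964:Wed✓ 1965:Fri 1966:Sat …(3 more)… 1970:Thu✓ 1971:Fri 1972:Sat 1973:Mon 1974:Tue✓ 1975:Wed✓ 1976:Thu✓ 1977:Sat 1978:Sun 1979:Mon 1980:Tue✓ 1981:Thu✓ 1982:Fri 1983:Sat 1984:Sun
Years with five Thursdays: 1952, 1953, 1957, 1958, 1959, 1963, 1964, 1969, 1970, 1974, 1975, 1976, 1980, 1981 → 14.

14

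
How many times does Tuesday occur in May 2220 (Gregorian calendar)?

May 2220 has 31 days and begins on Monday.
The first Tuesday is May 2.
Tuesdays fall on 2, 9, 16, 23, 30 — that's 5.

5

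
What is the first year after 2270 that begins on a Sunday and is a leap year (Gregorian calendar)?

Jan 1 advances by 2 weekdays after a leap year and by 1 after a common year.
2270: Jan 1 is Saturday.
2271: Sunday
2272: Monday (leap)
2273: Wednesday
2274: Thursday
2275: Friday
2276: Saturday (leap)
2277: Monday
2278: Tuesday
2279: Wednesday
2280: Thursday (leap)
2281: Saturday
2282: Sunday
2283: Monday
2284: Tuesday (leap)
2285: Thursday
2286: Friday
2287: Saturday
2288: Sunday (leap)
2288 begins on a Sunday and is a leap year.

2288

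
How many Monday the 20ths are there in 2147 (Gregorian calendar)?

Check the 20th of each month of 2147: Jan 20: Fri, Feb 20: Mon, Mar 20: Mon, Apr 20: Thu, May 20: Sat, Jun 20: Tue, Jul 20: Thu, Aug 20: Sun, Sep 20: Wed, Oct 20: Fri, Nov 20: Mon, Dec 20: Wed.
Monday occurs in February, March, November — 3 months.

3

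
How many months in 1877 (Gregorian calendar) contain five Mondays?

A month of length L has five Mondays iff its first Monday is on day ≤ L−28 (so day 1–3 in a 31-day month, 1–2 in a 30-day month, day 1 in a leap February).
Checking each month of 1877: Jan starts Mon (31d) ✓; Feb starts Thu (28d); Mar starts Thu (31d); Apr starts Sun (30d) ✓; May starts Tue (31d); Jun starts Fri (30d); Jul starts Sun (31d) ✓; Aug starts Wed (31d); Sep starts Sat (30d); Oct starts Mon (31d) ✓; Nov starts Thu (30d); Dec starts Sat (31d) ✓.
Five-Monday months: January, April, July, October, December → 5.

5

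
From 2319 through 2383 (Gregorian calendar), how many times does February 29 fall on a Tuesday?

Leap years in 2319–2383: 16 of them.
Feb 29 weekday advances by 5 (mod 7) from one leap year to the next four years later (or differs when a century non-leap intervenes).
Leap-day weekdays: 2320:Sun 2324:Fri 2328:Wed 2332:Mon 2336:Sat 2340:Thu 2344:Tue✓ 2348:Sun 2352:Fri 2356:Wed 2360:Mon 2364:Sat 2368:Thu 2372:Tue✓ 2376:Sun 2380:Fri
Tuesday: 2344, 2372 → 2.

2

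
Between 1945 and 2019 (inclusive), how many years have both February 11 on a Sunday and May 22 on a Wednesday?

2

Check each year's weekday for February 11 and May 22:
  1945: Sun/Tue  1946: Mon/Wed  1947: Tue/Thu  1948: Wed/Sat  1949: Fri/Sun  1950: Sat/Mon  1951: Sun/Tue  1952: Mon/Thu  1953: Wed/Fri  1954: Thu/Sat  1955: Fri/Sun  1956: Sat/Tue  1957: Mon/Wed  1958: Tue/Thu  …(47 more)…  2006: Sat/Mon  2007: Sun/Tue  2008: Mon/Thu  2009: Wed/Fri  2010: Thu/Sat  2011: Fri/Sun  2012: Sat/Tue  2013: Mon/Wed  2014: Tue/Thu  2015: Wed/Fri  2016: Thu/Sun  2017: Sat/Mon  2018: Sun/Tue  2019: Mon/Wed
Both conditions hold in: 1968, 1996 — 2.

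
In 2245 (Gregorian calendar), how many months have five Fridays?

4

A month of length L has five Fridays iff its first Friday is on day ≤ L−28 (so day 1–3 in a 31-day month, 1–2 in a 30-day month, day 1 in a leap February).
Checking each month of 2245: Jan starts Wed (31d) ✓; Feb starts Sat (28d); Mar starts Sat (31d); Apr starts Tue (30d); May starts Thu (31d) ✓; Jun starts Sun (30d); Jul starts Tue (31d); Aug starts Fri (31d) ✓; Sep starts Mon (30d); Oct starts Wed (31d) ✓; Nov starts Sat (30d); Dec starts Mon (31d).
Five-Friday months: January, May, August, October → 4.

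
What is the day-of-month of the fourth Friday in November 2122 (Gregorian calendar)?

27

November 1, 2122 is a Sunday, so the first Friday is the 6th.
The fourth Friday is 6 + 21 = 27.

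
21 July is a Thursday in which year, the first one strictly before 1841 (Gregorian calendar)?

1836

From one year to the next, a fixed date's weekday advances by 1, or by 2 when a Feb 29 lies between the two dates.
1841: July 21 is Wednesday.
1840: Tuesday (−1)
1839: Sunday (−2)
1838: Saturday (−1)
1837: Friday (−1)
1836: Thursday (−1)
21 July falls on a Thursday in 1836.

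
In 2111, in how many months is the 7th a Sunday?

1

Check the 7th of each month of 2111: Jan 7: Wed, Feb 7: Sat, Mar 7: Sat, Apr 7: Tue, May 7: Thu, Jun 7: Sun, Jul 7: Tue, Aug 7: Fri, Sep 7: Mon, Oct 7: Wed, Nov 7: Sat, Dec 7: Mon.
Sunday occurs in June — 1 month.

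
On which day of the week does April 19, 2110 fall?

Saturday

January 1, 2110 is a Wednesday.
April 19 is day 109 of the year, i.e. 108 days after Jan 1.
108 mod 7 = 3, so advance 3 weekdays from Wednesday: Saturday.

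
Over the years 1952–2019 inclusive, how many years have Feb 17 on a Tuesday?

Track Feb 17's weekday year by year (advancing +1, or +2 across a Feb 29):
  1952: Sun  1953: Tue (+2) ✓  1954: Wed (+1)  1955: Thu (+1)  1956: Fri (+1)
  1957: Sun (+2)  1958: Mon (+1)  1959: Tue (+1) ✓  1960: Wed (+1)  1961: Fri (+2)
  1962: Sat (+1)  1963: Sun (+1)  1964: Mon (+1)  1965: Wed (+2)  … (40 more years) …
  2006: Fri (+1)  2007: Sat (+1)  2008: Sun (+1)  2009: Tue (+2) ✓  2010: Wed (+1)
  2011: Thu (+1)  2012: Fri (+1)  2013: Sun (+2)  2014: Mon (+1)  2015: Tue (+1) ✓
  2016: Wed (+1)  2017: Fri (+2)  2018: Sat (+1)  2019: Sun (+1)
Tuesday years: 1953, 1959, 1970, 1976, 1981, 1987, 1998, 2004, 2009, 2015 — 10 in total.

10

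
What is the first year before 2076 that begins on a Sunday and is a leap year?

Jan 1 advances by 2 weekdays after a leap year and by 1 after a common year.
2076: Jan 1 is Wednesday (leap).
2075: Tuesday
2074: Monday
2073: Sunday
2072: Friday (leap)
2071: Thursday
2070: Wednesday
2069: Tuesday
2068: Sunday (leap)
2068 begins on a Sunday and is a leap year.

2068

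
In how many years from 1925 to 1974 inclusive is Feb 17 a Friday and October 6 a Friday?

5

Check each year's weekday for Feb 17 and October 6:
  1925: Tue/Tue  1926: Wed/Wed  1927: Thu/Thu  1928: Fri/Sat  1929: Sun/Sun  1930: Mon/Mon  1931: Tue/Tue  1932: Wed/Thu  1933: Fri/Fri ✓  1934: Sat/Sat  1935: Sun/Sun  1936: Mon/Tue  1937: Wed/Wed  1938: Thu/Thu  …(22 more)…  1961: Fri/Fri ✓  1962: Sat/Sat  1963: Sun/Sun  1964: Mon/Tue  1965: Wed/Wed  1966: Thu/Thu  1967: Fri/Fri ✓  1968: Sat/Sun  1969: Mon/Mon  1970: Tue/Tue  1971: Wed/Wed  1972: Thu/Fri  1973: Sat/Sat  1974: Sun/Sun
Both conditions hold in: 1933, 1939, 1950, 1961, 1967 — 5.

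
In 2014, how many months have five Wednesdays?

A month of length L has five Wednesdays iff its first Wednesday is on day ≤ L−28 (so day 1–3 in a 31-day month, 1–2 in a 30-day month, day 1 in a leap February).
Checking each month of 2014: Jan starts Wed (31d) ✓; Feb starts Sat (28d); Mar starts Sat (31d); Apr starts Tue (30d) ✓; May starts Thu (31d); Jun starts Sun (30d); Jul starts Tue (31d) ✓; Aug starts Fri (31d); Sep starts Mon (30d); Oct starts Wed (31d) ✓; Nov starts Sat (30d); Dec starts Mon (31d) ✓.
Five-Wednesday months: January, April, July, October, December → 5.

5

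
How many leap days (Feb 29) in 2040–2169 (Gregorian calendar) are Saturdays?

Leap years in 2040–2169: 32 of them.
Feb 29 weekday advances by 5 (mod 7) from one leap year to the next four years later (or differs when a century non-leap intervenes).
Leap-day weekdays: 2040:Wed 2044:Mon 2048:Sat✓ 2052:Thu 2056:Tue 2060:Sun 2064:Fri 2068:Wed 2072:Mon 2076:Sat✓ 2080:Thu 2084:Tue 2088:Sun …(6 more)… 2120:Thu 2124:Tue 2128:Sun 2132:Fri 2136:Wed 2140:Mon 2144:Sat✓ 2148:Thu 2152:Tue 2156:Sun 2160:Fri 2164:Wed 2168:Mon
Saturday: 2048, 2076, 2116, 2144 → 4.

4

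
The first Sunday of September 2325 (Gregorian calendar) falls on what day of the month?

September 1, 2325 is a Tuesday, so the first Sunday is the 6th.
The first Sunday is 6 + 0 = 6.

6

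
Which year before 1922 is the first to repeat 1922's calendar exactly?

Two years share a calendar iff Jan 1 falls on the same weekday and both are leap or both are common. 1922: Jan 1 is Sunday, common year.
1921: Jan 1 Saturday, common
1920: Jan 1 Thursday, leap
1919: Jan 1 Wednesday, common
1918: Jan 1 Tuesday, common
1917: Jan 1 Monday, common
1916: Jan 1 Saturday, leap
1915: Jan 1 Friday, common
1914: Jan 1 Thursday, common
1913: Jan 1 Wednesday, common
1912: Jan 1 Monday, leap
1911: Jan 1 Sunday, common
1911 matches on both conditions.

1911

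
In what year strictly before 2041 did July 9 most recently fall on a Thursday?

From one year to the next, a fixed date's weekday advances by 1, or by 2 when a Feb 29 lies between the two dates.
2041: July 9 is Tuesday.
2040: Monday (−1)
2039: Saturday (−2)
2038: Friday (−1)
2037: Thursday (−1)
July 9 falls on a Thursday in 2037.

2037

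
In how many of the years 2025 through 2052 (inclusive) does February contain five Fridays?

1

February has 28 days (29 in leap years); it has five Fridays when Friday falls among the first (month-length − 28) days — i.e. when February 1 is Friday in a leap year (never in a common year).
February 1 by year: 2025:Sat 2026:Sun 2027:Mon 2028:Tue 2029:Thu 2030:Fri 2031:Sat 2032:Sun 2033:Tue 2034:Wed 2035:Thu 2036:Fri✓ 2037:Sun 2038:Mon 2039:Tue 2040:Wed 2041:Fri 2042:Sat 2043:Sun 2044:Mon 2045:Wed 2046:Thu 2047:Fri 2048:Sat 2049:Mon 2050:Tue 2051:Wed 2052:Thu
Years with five Fridays: 2036 → 1.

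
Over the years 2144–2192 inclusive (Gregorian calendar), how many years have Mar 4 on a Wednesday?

7

Track Mar 4's weekday year by year (advancing +1, or +2 across a Feb 29):
  2144: Wed ✓  2145: Thu (+1)  2146: Fri (+1)  2147: Sat (+1)  2148: Mon (+2)
  2149: Tue (+1)  2150: Wed (+1) ✓  2151: Thu (+1)  2152: Sat (+2)  2153: Sun (+1)
  2154: Mon (+1)  2155: Tue (+1)  2156: Thu (+2)  2157: Fri (+1)  … (21 more years) …
  2179: Thu (+1)  2180: Sat (+2)  2181: Sun (+1)  2182: Mon (+1)  2183: Tue (+1)
  2184: Thu (+2)  2185: Fri (+1)  2186: Sat (+1)  2187: Sun (+1)  2188: Tue (+2)
  2189: Wed (+1) ✓  2190: Thu (+1)  2191: Fri (+1)  2192: Sun (+2)
Wednesday years: 2144, 2150, 2161, 2167, 2172, 2178, 2189 — 7 in total.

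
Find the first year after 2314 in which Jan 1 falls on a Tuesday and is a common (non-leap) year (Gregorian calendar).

Jan 1 advances by 2 weekdays after a leap year and by 1 after a common year.
2314: Jan 1 is Thursday.
2315: Friday
2316: Saturday (leap)
2317: Monday
2318: Tuesday
2318 begins on a Tuesday and is a common year.

2318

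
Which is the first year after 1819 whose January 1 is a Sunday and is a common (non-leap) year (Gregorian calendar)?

Jan 1 advances by 2 weekdays after a leap year and by 1 after a common year.
1819: Jan 1 is Friday.
1820: Saturday (leap)
1821: Monday
1822: Tuesday
1823: Wednesday
1824: Thursday (leap)
1825: Saturday
1826: Sunday
1826 begins on a Sunday and is a common year.

1826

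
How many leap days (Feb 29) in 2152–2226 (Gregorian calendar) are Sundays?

3

Leap years in 2152–2226: 18 of them.
Feb 29 weekday advances by 5 (mod 7) from one leap year to the next four years later (or differs when a century non-leap intervenes).
Leap-day weekdays: 2152:Tue 2156:Sun✓ 2160:Fri 2164:Wed 2168:Mon 2172:Sat 2176:Thu 2180:Tue 2184:Sun✓ 2188:Fri 2192:Wed 2196:Mon 2204:Wed 2208:Mon 2212:Sat 2216:Thu 2220:Tue 2224:Sun✓
Sunday: 2156, 2184, 2224 → 3.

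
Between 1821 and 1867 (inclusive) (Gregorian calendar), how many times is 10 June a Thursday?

Track 10 June's weekday year by year (advancing +1, or +2 across a Feb 29):
  1821: Sun  1822: Mon (+1)  1823: Tue (+1)  1824: Thu (+2) ✓  1825: Fri (+1)
  1826: Sat (+1)  1827: Sun (+1)  1828: Tue (+2)  1829: Wed (+1)  1830: Thu (+1) ✓
  1831: Fri (+1)  1832: Sun (+2)  1833: Mon (+1)  1834: Tue (+1)  … (19 more years) …
  1854: Sat (+1)  1855: Sun (+1)  1856: Tue (+2)  1857: Wed (+1)  1858: Thu (+1) ✓
  1859: Fri (+1)  1860: Sun (+2)  1861: Mon (+1)  1862: Tue (+1)  1863: Wed (+1)
  1864: Fri (+2)  1865: Sat (+1)  1866: Sun (+1)  1867: Mon (+1)
Thursday years: 1824, 1830, 1841, 1847, 1852, 1858 — 6 in total.

6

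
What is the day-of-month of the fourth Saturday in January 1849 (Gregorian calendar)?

27

January 1, 1849 is a Monday, so the first Saturday is the 6th.
The fourth Saturday is 6 + 21 = 27.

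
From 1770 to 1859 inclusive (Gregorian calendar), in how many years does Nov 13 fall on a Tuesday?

Track Nov 13's weekday year by year (advancing +1, or +2 across a Feb 29):
  1770: Tue ✓  1771: Wed (+1)  1772: Fri (+2)  1773: Sat (+1)  1774: Sun (+1)
  1775: Mon (+1)  1776: Wed (+2)  1777: Thu (+1)  1778: Fri (+1)  1779: Sat (+1)
  1780: Mon (+2)  1781: Tue (+1) ✓  1782: Wed (+1)  1783: Thu (+1)  … (62 more years) …
  1846: Fri (+1)  1847: Sat (+1)  1848: Mon (+2)  1849: Tue (+1) ✓  1850: Wed (+1)
  1851: Thu (+1)  1852: Sat (+2)  1853: Sun (+1)  1854: Mon (+1)  1855: Tue (+1) ✓
  1856: Thu (+2)  1857: Fri (+1)  1858: Sat (+1)  1859: Sun (+1)
Tuesday years: 1770, 1781, 1787, 1792, 1798, 1804, 1810, 1821, 1827, 1832, 1838, 1849, 1855 — 13 in total.

13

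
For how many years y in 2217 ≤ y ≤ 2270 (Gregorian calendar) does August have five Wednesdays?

August has 31 days; it has five Wednesdays when Wednesday falls among the first (month-length − 28) days — i.e. when August 1 is one of Wednesday/Tuesday/Monday.
August 1 by year: 2217:Fri 2218:Sat 2219:Sun 2220:Tue✓ 2221:Wed✓ 2222:Thu 2223:Fri 2224:Sun 2225:Mon✓ 2226:Tue✓ 2227:Wed✓ 2228:Fri 2229:Sat 2230:Sun 2231:Mon✓ …(24 more)… 2256:Fri 2257:Sat 2258:Sun 2259:Mon✓ 2260:Wed✓ 2261:Thu 2262:Fri 2263:Sat 2264:Mon✓ 2265:Tue✓ 2266:Wed✓ 2267:Thu 2268:Sat 2269:Sun 2270:Mon✓
Years with five Wednesdays: 2220, 2221, 2225, 2226, 2227, 2231, 2232, 2236, 2237, 2238, 2242, 2243, 2248, 2249, 2253, 2254, 2255, 2259, 2260, 2264, 2265, 2266, 2270 → 23.

23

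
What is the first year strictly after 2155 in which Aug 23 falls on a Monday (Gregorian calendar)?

2156

From one year to the next, a fixed date's weekday advances by 1, or by 2 when a Feb 29 lies between the two dates.
2155: August 23 is Saturday.
2156: Monday (+2)
Aug 23 falls on a Monday in 2156.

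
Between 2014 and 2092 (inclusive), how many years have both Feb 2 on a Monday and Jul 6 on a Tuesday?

Check each year's weekday for Feb 2 and Jul 6:
  2014: Sun/Sun  2015: Mon/Mon  2016: Tue/Wed  2017: Thu/Thu  2018: Fri/Fri  2019: Sat/Sat  2020: Sun/Mon  2021: Tue/Tue  2022: Wed/Wed  2023: Thu/Thu  2024: Fri/Sat  2025: Sun/Sun  2026: Mon/Mon  2027: Tue/Tue  …(51 more)…  2079: Thu/Thu  2080: Fri/Sat  2081: Sun/Sun  2082: Mon/Mon  2083: Tue/Tue  2084: Wed/Thu  2085: Fri/Fri  2086: Sat/Sat  2087: Sun/Sun  2088: Mon/Tue ✓  2089: Wed/Wed  2090: Thu/Thu  2091: Fri/Fri  2092: Sat/Sun
Both conditions hold in: 2032, 2060, 2088 — 3.

3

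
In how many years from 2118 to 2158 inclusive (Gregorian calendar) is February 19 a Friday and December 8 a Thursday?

Check each year's weekday for February 19 and December 8:
  2118: Sat/Thu  2119: Sun/Fri  2120: Mon/Sun  2121: Wed/Mon  2122: Thu/Tue  2123: Fri/Wed  2124: Sat/Fri  2125: Mon/Sat  2126: Tue/Sun  2127: Wed/Mon  2128: Thu/Wed  2129: Sat/Thu  2130: Sun/Fri  2131: Mon/Sat  …(13 more)…  2145: Fri/Wed  2146: Sat/Thu  2147: Sun/Fri  2148: Mon/Sun  2149: Wed/Mon  2150: Thu/Tue  2151: Fri/Wed  2152: Sat/Fri  2153: Mon/Sat  2154: Tue/Sun  2155: Wed/Mon  2156: Thu/Wed  2157: Sat/Thu  2158: Sun/Fri
Both conditions hold in: 2140 — 1.

1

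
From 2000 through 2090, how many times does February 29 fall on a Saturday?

3

Leap years in 2000–2090: 23 of them.
Feb 29 weekday advances by 5 (mod 7) from one leap year to the next four years later (or differs when a century non-leap intervenes).
Leap-day weekdays: 2000:Tue 2004:Sun 2008:Fri 2012:Wed 2016:Mon 2020:Sat✓ 2024:Thu 2028:Tue 2032:Sun 2036:Fri 2040:Wed 2044:Mon 2048:Sat✓ 2052:Thu 2056:Tue 2060:Sun 2064:Fri 2068:Wed 2072:Mon 2076:Sat✓ 2080:Thu 2084:Tue 2088:Sun
Saturday: 2020, 2048, 2076 → 3.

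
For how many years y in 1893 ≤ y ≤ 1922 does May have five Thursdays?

May has 31 days; it has five Thursdays when Thursday falls among the first (month-length − 28) days — i.e. when May 1 is one of Thursday/Wednesday/Tuesday.
May 1 by year: 1893:Mon 1894:Tue✓ 1895:Wed✓ 1896:Fri 1897:Sat 1898:Sun 1899:Mon 1900:Tue✓ 1901:Wed✓ 1902:Thu✓ 1903:Fri 1904:Sun 1905:Mon 1906:Tue✓ 1907:Wed✓ 1908:Fri 1909:Sat 1910:Sun 1911:Mon 1912:Wed✓ 1913:Thu✓ 1914:Fri 1915:Sat 1916:Mon 1917:Tue✓ 1918:Wed✓ 1919:Thu✓ 1920:Sat 1921:Sun 1922:Mon
Years with five Thursdays: 1894, 1895, 1900, 1901, 1902, 1906, 1907, 1912, 1913, 1917, 1918, 1919 → 12.

12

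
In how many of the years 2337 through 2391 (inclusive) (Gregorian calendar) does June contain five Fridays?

16

June has 30 days; it has five Fridays when Friday falls among the first (month-length − 28) days — i.e. when June 1 is one of Friday/Thursday.
June 1 by year: 2337:Tue 2338:Wed 2339:Thu✓ 2340:Sat 2341:Sun 2342:Mon 2343:Tue 2344:Thu✓ 2345:Fri✓ 2346:Sat 2347:Sun 2348:Tue 2349:Wed 2350:Thu✓ 2351:Fri✓ …(25 more)… 2377:Wed 2378:Thu✓ 2379:Fri✓ 2380:Sun 2381:Mon 2382:Tue 2383:Wed 2384:Fri✓ 2385:Sat 2386:Sun 2387:Mon 2388:Wed 2389:Thu✓ 2390:Fri✓ 2391:Sat
Years with five Fridays: 2339, 2344, 2345, 2350, 2351, 2356, 2361, 2362, 2367, 2372, 2373, 2378, 2379, 2384, 2389, 2390 → 16.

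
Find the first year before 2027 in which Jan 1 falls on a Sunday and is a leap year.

2012

Jan 1 advances by 2 weekdays after a leap year and by 1 after a common year.
2027: Jan 1 is Friday.
2026: Thursday
2025: Wednesday
2024: Monday (leap)
2023: Sunday
2022: Saturday
2021: Friday
2020: Wednesday (leap)
2019: Tuesday
2018: Monday
2017: Sunday
2016: Friday (leap)
2015: Thursday
2014: Wednesday
2013: Tuesday
2012: Sunday (leap)
2012 begins on a Sunday and is a leap year.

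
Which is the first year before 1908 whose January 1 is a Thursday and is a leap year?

1880

Jan 1 advances by 2 weekdays after a leap year and by 1 after a common year.
1908: Jan 1 is Wednesday (leap).
1907: Tuesday
1906: Monday
1905: Sunday
1904: Friday (leap)
1903: Thursday
1902: Wednesday
1901: Tuesday
1900: Monday
1899: Sunday
1898: Saturday
1897: Friday
1896: Wednesday (leap)
1895: Tuesday
1894: Monday
1893: Sunday
1892: Friday (leap)
1891: Thursday
1890: Wednesday
1889: Tuesday
1888: Sunday (leap)
1887: Saturday
1886: Friday
1885: Thursday
1884: Tuesday (leap)
1883: Monday
1882: Sunday
1881: Saturday
1880: Thursday (leap)
1880 begins on a Thursday and is a leap year.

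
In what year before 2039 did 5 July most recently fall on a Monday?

2038

From one year to the next, a fixed date's weekday advances by 1, or by 2 when a Feb 29 lies between the two dates.
2039: July 5 is Tuesday.
2038: Monday (−1)
5 July falls on a Monday in 2038.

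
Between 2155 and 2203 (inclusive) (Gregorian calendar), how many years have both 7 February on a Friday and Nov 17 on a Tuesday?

1

Check each year's weekday for 7 February and Nov 17:
  2155: Fri/Mon  2156: Sat/Wed  2157: Mon/Thu  2158: Tue/Fri  2159: Wed/Sat  2160: Thu/Mon  2161: Sat/Tue  2162: Sun/Wed  2163: Mon/Thu  2164: Tue/Sat  2165: Thu/Sun  2166: Fri/Mon  2167: Sat/Tue  2168: Sun/Thu  …(21 more)…  2190: Sun/Wed  2191: Mon/Thu  2192: Tue/Sat  2193: Thu/Sun  2194: Fri/Mon  2195: Sat/Tue  2196: Sun/Thu  2197: Tue/Fri  2198: Wed/Sat  2199: Thu/Sun  2200: Fri/Mon  2201: Sat/Tue  2202: Sun/Wed  2203: Mon/Thu
Both conditions hold in: 2172 — 1.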